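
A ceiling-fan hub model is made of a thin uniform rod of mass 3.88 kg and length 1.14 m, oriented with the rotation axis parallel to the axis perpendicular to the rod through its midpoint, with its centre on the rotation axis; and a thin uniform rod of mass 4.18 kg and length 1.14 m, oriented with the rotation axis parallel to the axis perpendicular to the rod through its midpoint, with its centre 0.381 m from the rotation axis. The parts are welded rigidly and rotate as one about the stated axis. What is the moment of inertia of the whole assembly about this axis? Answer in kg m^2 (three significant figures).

Thin rod: I_cm = (1/12)ML² = (1/12)(3.88)(1.14)² = 0.4202 kg m^2; axis through the centre, so I = 0.4202 kg m^2.
Thin rod: I_cm = (1/12)ML² = (1/12)(4.18)(1.14)² = 0.45269 kg m^2; centre at d = 0.381 m, so I = I_cm + Md² gives I = 0.45269 + (4.18)(0.381)² = 1.0595 kg m^2.
Total I = 0.4202 + 1.0595 = 1.4797 kg m^2.

1.48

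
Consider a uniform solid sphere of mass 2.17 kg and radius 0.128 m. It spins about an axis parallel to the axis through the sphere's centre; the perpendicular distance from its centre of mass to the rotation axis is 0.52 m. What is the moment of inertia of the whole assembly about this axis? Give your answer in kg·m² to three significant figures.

0.601

I_cm = (2/5)MR² = (2/5)(2.17)(0.128)² = 0.014221 kg·m²; centre at d = 0.52 m, so the parallel axis theorem gives I = 0.014221 + (2.17)(0.52)² = 0.60099 kg·m².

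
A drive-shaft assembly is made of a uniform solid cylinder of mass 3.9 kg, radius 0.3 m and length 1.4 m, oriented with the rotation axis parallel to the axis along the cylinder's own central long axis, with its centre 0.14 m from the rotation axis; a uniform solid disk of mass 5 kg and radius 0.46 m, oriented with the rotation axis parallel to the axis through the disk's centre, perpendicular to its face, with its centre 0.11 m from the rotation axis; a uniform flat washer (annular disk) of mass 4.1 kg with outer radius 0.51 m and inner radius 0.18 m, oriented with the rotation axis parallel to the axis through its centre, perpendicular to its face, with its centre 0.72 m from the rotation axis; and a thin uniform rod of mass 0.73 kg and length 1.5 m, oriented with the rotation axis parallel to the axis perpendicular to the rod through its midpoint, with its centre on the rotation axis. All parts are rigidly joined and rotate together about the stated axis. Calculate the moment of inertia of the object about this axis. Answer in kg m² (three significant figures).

3.70

Solid cylinder: I_cm = (1/2)MR² = (1/2)(3.9)(0.3)² = 0.1755 kg m²; centre at d = 0.14 m, so the parallel axis theorem gives I = 0.1755 + (3.9)(0.14)² = 0.25194 kg m².
Solid disk: I_cm = (1/2)MR² = (1/2)(5)(0.46)² = 0.529 kg m²; centre at d = 0.11 m, so the parallel axis theorem gives I = 0.529 + (5)(0.11)² = 0.5895 kg m².
Annular disk: I_cm = (1/2)M(R²+r²) = (1/2)(4.1)[(0.51)² + (0.18)²] = 0.59962 kg m²; centre at d = 0.72 m, so the parallel axis theorem gives I = 0.59962 + (4.1)(0.72)² = 2.7251 kg m².
Thin rod: I_cm = (1/12)ML² = (1/12)(0.73)(1.5)² = 0.13687 kg m²; axis through the centre, so I = 0.13687 kg m².
Total I = 0.25194 + 0.5895 + 2.7251 + 0.13687 = 3.7034 kg m².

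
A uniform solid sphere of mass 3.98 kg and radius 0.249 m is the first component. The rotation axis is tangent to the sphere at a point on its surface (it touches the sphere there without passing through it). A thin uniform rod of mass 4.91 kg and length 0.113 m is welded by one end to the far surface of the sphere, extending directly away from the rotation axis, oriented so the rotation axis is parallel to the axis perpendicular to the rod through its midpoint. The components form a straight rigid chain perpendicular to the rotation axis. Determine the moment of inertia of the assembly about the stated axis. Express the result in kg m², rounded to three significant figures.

Solid sphere: I_cm = (2/5)MR² = (2/5)(3.98)(0.249)² = 0.098706 kg m²; centre at d = 0.249 m, so the parallel axis theorem gives I = 0.098706 + (3.98)(0.249)² = 0.34547 kg m².
Thin rod: I_cm = (1/12)ML² = (1/12)(4.91)(0.113)² = 0.0052246 kg m²; centre at d = 0.249 + 0.249 + 0.0565 = 0.5545 m, so the parallel axis theorem gives I = 0.0052246 + (4.91)(0.5545)² = 1.5149 kg m².
Total I = 0.34547 + 1.5149 = 1.8604 kg m².

1.86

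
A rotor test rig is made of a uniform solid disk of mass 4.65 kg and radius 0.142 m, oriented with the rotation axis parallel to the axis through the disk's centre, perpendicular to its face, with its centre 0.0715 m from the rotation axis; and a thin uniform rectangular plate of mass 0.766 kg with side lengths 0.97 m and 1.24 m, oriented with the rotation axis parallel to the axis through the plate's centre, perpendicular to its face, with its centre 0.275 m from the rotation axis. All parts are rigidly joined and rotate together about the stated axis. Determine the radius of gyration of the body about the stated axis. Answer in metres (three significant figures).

Solid disk: I_cm = (1/2)MR² = (1/2)(4.65)(0.142)² = 0.046881 kg m^2; centre at d = 0.0715 m, so I = I_cm + Md² gives I = 0.046881 + (4.65)(0.0715)² = 0.070653 kg m^2.
Rectangular plate: I_cm = (1/12)M(a²+b²) = (1/12)(0.766)[(0.97)² + (1.24)²] = 0.15821 kg m^2; centre at d = 0.275 m, so I = I_cm + Md² gives I = 0.15821 + (0.766)(0.275)² = 0.21614 kg m^2.
Total I = 0.28679 kg m^2; total mass M = 5.416 kg.
k = √(I/M) = √(0.28679/5.416) = 0.23011 m.

0.230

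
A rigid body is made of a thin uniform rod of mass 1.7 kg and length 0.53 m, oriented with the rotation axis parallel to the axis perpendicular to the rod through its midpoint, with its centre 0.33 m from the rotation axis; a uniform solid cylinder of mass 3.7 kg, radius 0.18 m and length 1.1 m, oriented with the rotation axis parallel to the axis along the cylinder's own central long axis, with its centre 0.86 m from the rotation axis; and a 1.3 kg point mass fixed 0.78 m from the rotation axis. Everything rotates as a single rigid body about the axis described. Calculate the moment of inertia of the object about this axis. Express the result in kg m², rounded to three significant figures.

Thin rod: I_cm = (1/12)ML² = (1/12)(1.7)(0.53)² = 0.039794 kg m²; centre at d = 0.33 m, so the parallel axis theorem gives I = 0.039794 + (1.7)(0.33)² = 0.22492 kg m².
Solid cylinder: I_cm = (1/2)MR² = (1/2)(3.7)(0.18)² = 0.05994 kg m²; centre at d = 0.86 m, so the parallel axis theorem gives I = 0.05994 + (3.7)(0.86)² = 2.7965 kg m².
Point mass: I_cm = 0; centre at d = 0.78 m, so the parallel axis theorem gives I = 0 + (1.3)(0.78)² = 0.79092 kg m².
Total I = 0.22492 + 2.7965 + 0.79092 = 3.8123 kg m².

3.81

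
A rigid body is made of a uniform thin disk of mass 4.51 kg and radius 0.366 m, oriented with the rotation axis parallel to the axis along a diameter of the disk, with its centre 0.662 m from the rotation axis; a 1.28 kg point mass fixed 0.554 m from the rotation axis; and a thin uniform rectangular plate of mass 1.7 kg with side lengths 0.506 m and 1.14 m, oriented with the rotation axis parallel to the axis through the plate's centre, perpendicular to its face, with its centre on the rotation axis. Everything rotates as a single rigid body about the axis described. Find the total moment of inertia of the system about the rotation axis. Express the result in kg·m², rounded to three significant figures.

2.74

Thin disk: I_cm = (1/4)MR² = (1/4)(4.51)(0.366)² = 0.15104 kg·m²; centre at d = 0.662 m, so I = I_cm + Md² gives I = 0.15104 + (4.51)(0.662)² = 2.1275 kg·m².
Point mass: I_cm = 0; centre at d = 0.554 m, so I = I_cm + Md² gives I = 0 + (1.28)(0.554)² = 0.39285 kg·m².
Rectangular plate: I_cm = (1/12)M(a²+b²) = (1/12)(1.7)[(0.506)² + (1.14)²] = 0.22038 kg·m²; axis through the centre, so I = 0.22038 kg·m².
Total I = 2.1275 + 0.39285 + 0.22038 = 2.7408 kg·m².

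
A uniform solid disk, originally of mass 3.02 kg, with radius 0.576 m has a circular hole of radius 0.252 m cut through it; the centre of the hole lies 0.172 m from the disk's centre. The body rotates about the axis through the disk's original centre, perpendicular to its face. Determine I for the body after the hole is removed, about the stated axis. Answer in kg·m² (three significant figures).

Unpierced body about its centre: I₀ = (1/2)MR² = (1/2)(3.02)(0.576)² = 0.50098 kg·m².
The removed disk has mass m = M·(r/R)² = (3.02)(0.252/0.576)² = 0.57805 kg (same uniform areal density).
Its moment of inertia about the rotation axis (parallel-axis theorem): I_hole = (1/2)mr² + md² = (1/2)(0.57805)(0.252)² + (0.57805)(0.172)² = 0.035455 kg·m².
Treating the hole as negative mass, I = I₀ − I_hole = 0.50098 − 0.035455 = 0.46553 kg·m².

0.466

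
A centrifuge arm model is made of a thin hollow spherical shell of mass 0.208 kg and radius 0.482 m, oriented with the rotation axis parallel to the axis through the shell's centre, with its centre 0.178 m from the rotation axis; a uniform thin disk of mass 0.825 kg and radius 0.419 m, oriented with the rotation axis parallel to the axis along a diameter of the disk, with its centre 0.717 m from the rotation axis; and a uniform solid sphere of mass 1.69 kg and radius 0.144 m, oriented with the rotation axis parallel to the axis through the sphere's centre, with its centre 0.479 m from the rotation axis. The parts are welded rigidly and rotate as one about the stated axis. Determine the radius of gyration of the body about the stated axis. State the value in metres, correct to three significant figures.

0.575

Spherical shell: I_cm = (2/3)MR² = (2/3)(0.208)(0.482)² = 0.032216 kg m^2; centre at d = 0.178 m, so the parallel axis theorem gives I = 0.032216 + (0.208)(0.178)² = 0.038806 kg m^2.
Thin disk: I_cm = (1/4)MR² = (1/4)(0.825)(0.419)² = 0.036209 kg m^2; centre at d = 0.717 m, so the parallel axis theorem gives I = 0.036209 + (0.825)(0.717)² = 0.46033 kg m^2.
Solid sphere: I_cm = (2/5)MR² = (2/5)(1.69)(0.144)² = 0.014018 kg m^2; centre at d = 0.479 m, so the parallel axis theorem gives I = 0.014018 + (1.69)(0.479)² = 0.40177 kg m^2.
Total I = 0.90091 kg m^2; total mass M = 2.723 kg.
k = √(I/M) = √(0.90091/2.723) = 0.5752 m.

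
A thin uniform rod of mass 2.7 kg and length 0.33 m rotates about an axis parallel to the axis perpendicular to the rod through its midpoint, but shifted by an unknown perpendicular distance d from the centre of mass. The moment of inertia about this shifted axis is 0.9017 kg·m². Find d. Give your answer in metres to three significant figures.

About the centre-of-mass axis, I_cm = (1/12)ML² = (1/12)(2.7)(0.33)² = 0.024503 kg·m².
Parallel axis theorem: I = I_cm + Md², so Md² = 0.9017 − 0.024503 = 0.8772 kg·m².
d = √(0.8772 / 2.7) = 0.56999 m.

0.570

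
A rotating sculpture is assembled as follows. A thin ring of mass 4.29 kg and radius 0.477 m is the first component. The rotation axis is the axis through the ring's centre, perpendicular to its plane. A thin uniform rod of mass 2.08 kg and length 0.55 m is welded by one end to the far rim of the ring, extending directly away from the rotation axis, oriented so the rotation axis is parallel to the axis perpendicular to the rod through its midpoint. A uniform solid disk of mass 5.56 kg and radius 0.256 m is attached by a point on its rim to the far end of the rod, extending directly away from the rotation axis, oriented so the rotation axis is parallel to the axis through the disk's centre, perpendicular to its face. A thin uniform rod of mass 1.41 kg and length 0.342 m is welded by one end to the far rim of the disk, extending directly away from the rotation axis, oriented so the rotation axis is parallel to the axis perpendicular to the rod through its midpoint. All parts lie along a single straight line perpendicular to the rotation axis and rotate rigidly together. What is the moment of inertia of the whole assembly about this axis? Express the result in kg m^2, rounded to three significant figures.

Thin ring: I_cm = MR² = (4.29)(0.477)² = 0.9761 kg m^2; axis through the centre, so I = 0.9761 kg m^2.
Thin rod: I_cm = (1/12)ML² = (1/12)(2.08)(0.55)² = 0.052433 kg m^2; centre at d = 0.477 + 0.275 = 0.752 m, so I = I_cm + Md² gives I = 0.052433 + (2.08)(0.752)² = 1.2287 kg m^2.
Solid disk: I_cm = (1/2)MR² = (1/2)(5.56)(0.256)² = 0.18219 kg m^2; centre at d = 0.477 + 0.275 + 0.275 + 0.256 = 1.283 m, so I = I_cm + Md² gives I = 0.18219 + (5.56)(1.283)² = 9.3344 kg m^2.
Thin rod: I_cm = (1/12)ML² = (1/12)(1.41)(0.342)² = 0.013743 kg m^2; centre at d = 0.477 + 0.275 + 0.275 + 0.256 + 0.256 + 0.171 = 1.71 m, so I = I_cm + Md² gives I = 0.013743 + (1.41)(1.71)² = 4.1367 kg m^2.
Total I = 0.9761 + 1.2287 + 9.3344 + 4.1367 = 15.676 kg m^2.

15.7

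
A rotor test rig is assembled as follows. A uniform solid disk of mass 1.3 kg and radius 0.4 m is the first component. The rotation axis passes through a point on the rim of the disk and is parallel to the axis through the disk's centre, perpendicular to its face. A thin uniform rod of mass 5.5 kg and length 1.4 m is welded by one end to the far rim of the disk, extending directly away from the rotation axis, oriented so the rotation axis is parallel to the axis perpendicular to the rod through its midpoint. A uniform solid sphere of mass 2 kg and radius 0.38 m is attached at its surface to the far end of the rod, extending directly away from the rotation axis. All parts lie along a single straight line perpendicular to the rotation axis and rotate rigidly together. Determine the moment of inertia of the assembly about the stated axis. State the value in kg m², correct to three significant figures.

27.0

Solid disk: I_cm = (1/2)MR² = (1/2)(1.3)(0.4)² = 0.104 kg m²; centre at d = 0.4 m, so the parallel axis theorem gives I = 0.104 + (1.3)(0.4)² = 0.312 kg m².
Thin rod: I_cm = (1/12)ML² = (1/12)(5.5)(1.4)² = 0.89833 kg m²; centre at d = 0.4 + 0.4 + 0.7 = 1.5 m, so the parallel axis theorem gives I = 0.89833 + (5.5)(1.5)² = 13.273 kg m².
Solid sphere: I_cm = (2/5)MR² = (2/5)(2)(0.38)² = 0.11552 kg m²; centre at d = 0.4 + 0.4 + 0.7 + 0.7 + 0.38 = 2.58 m, so the parallel axis theorem gives I = 0.11552 + (2)(2.58)² = 13.428 kg m².
Total I = 0.312 + 13.273 + 13.428 = 27.014 kg m².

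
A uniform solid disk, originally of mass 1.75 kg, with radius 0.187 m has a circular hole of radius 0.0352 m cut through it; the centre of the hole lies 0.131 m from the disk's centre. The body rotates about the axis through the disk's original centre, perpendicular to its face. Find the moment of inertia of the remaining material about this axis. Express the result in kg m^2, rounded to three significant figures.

Unpierced body about its centre: I₀ = (1/2)MR² = (1/2)(1.75)(0.187)² = 0.030598 kg m^2.
The removed disk has mass m = M·(r/R)² = (1.75)(0.0352/0.187)² = 0.062007 kg (same uniform areal density).
Its moment of inertia about the rotation axis (parallel-axis theorem): I_hole = (1/2)mr² + md² = (1/2)(0.062007)(0.0352)² + (0.062007)(0.131)² = 0.0011025 kg m^2.
Treating the hole as negative mass, I = I₀ − I_hole = 0.030598 − 0.0011025 = 0.029495 kg m^2.

0.0295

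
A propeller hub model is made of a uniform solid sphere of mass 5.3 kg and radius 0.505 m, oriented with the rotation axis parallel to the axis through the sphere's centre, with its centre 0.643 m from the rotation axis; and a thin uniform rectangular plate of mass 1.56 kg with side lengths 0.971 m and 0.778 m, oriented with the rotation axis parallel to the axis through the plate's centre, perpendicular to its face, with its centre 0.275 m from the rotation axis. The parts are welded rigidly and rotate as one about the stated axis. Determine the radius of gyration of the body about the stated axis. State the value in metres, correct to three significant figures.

0.667

Solid sphere: I_cm = (2/5)MR² = (2/5)(5.3)(0.505)² = 0.54065 kg m²; centre at d = 0.643 m, so the parallel axis theorem gives I = 0.54065 + (5.3)(0.643)² = 2.7319 kg m².
Rectangular plate: I_cm = (1/12)M(a²+b²) = (1/12)(1.56)[(0.971)² + (0.778)²] = 0.20126 kg m²; centre at d = 0.275 m, so the parallel axis theorem gives I = 0.20126 + (1.56)(0.275)² = 0.31923 kg m².
Total I = 3.0512 kg m²; total mass M = 6.86 kg.
k = √(I/M) = √(3.0512/6.86) = 0.66692 m.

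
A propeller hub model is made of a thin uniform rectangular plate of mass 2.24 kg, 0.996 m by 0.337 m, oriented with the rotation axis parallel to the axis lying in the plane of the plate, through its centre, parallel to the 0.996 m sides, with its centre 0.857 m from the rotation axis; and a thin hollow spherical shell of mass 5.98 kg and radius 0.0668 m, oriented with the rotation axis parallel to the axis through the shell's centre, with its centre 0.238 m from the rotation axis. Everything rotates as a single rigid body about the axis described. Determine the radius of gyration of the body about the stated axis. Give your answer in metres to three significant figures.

0.496

Rectangular plate: I_cm = (1/12)Mb² = (1/12)(2.24)(0.337)² = 0.0212 kg m²; centre at d = 0.857 m, so I = I_cm + Md² gives I = 0.0212 + (2.24)(0.857)² = 1.6664 kg m².
Spherical shell: I_cm = (2/3)MR² = (2/3)(5.98)(0.0668)² = 0.017789 kg m²; centre at d = 0.238 m, so I = I_cm + Md² gives I = 0.017789 + (5.98)(0.238)² = 0.35652 kg m².
Total I = 2.0229 kg m²; total mass M = 8.22 kg.
k = √(I/M) = √(2.0229/8.22) = 0.49608 m.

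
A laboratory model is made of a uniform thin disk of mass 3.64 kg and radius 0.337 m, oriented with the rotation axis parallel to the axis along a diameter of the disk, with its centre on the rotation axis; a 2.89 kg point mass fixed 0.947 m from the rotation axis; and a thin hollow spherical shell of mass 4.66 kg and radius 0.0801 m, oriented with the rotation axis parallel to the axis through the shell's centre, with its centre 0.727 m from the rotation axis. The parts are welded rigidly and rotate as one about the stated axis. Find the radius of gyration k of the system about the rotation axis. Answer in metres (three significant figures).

0.680

Thin disk: I_cm = (1/4)MR² = (1/4)(3.64)(0.337)² = 0.10335 kg m²; axis through the centre, so I = 0.10335 kg m².
Point mass: I_cm = 0; centre at d = 0.947 m, so I = I_cm + Md² gives I = 0 + (2.89)(0.947)² = 2.5918 kg m².
Spherical shell: I_cm = (2/3)MR² = (2/3)(4.66)(0.0801)² = 0.019932 kg m²; centre at d = 0.727 m, so I = I_cm + Md² gives I = 0.019932 + (4.66)(0.727)² = 2.4829 kg m².
Total I = 5.178 kg m²; total mass M = 11.19 kg.
k = √(I/M) = √(5.178/11.19) = 0.68025 m.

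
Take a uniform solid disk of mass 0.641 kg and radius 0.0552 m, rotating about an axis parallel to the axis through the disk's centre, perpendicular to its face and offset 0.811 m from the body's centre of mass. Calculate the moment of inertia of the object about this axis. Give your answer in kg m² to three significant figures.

0.423

I_cm = (1/2)MR² = (1/2)(0.641)(0.0552)² = 0.00097658 kg m²; centre at d = 0.811 m, so the parallel axis theorem gives I = 0.00097658 + (0.641)(0.811)² = 0.42258 kg m².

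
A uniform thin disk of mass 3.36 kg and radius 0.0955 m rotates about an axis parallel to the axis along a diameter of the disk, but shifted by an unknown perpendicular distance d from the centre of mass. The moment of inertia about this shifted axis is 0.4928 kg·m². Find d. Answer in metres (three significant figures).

About the centre-of-mass axis, I_cm = (1/4)MR² = (1/4)(3.36)(0.0955)² = 0.007661 kg·m².
Parallel axis theorem: I = I_cm + Md², so Md² = 0.4928 − 0.007661 = 0.48514 kg·m².
d = √(0.48514 / 3.36) = 0.37998 m.

0.380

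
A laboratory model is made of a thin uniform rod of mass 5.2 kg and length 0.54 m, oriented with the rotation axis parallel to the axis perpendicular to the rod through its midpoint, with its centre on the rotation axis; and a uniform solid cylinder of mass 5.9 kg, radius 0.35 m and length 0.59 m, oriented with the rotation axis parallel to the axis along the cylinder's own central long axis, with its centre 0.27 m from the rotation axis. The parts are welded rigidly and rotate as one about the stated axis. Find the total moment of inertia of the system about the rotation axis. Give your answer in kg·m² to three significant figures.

0.918

Thin rod: I_cm = (1/12)ML² = (1/12)(5.2)(0.54)² = 0.12636 kg·m²; axis through the centre, so I = 0.12636 kg·m².
Solid cylinder: I_cm = (1/2)MR² = (1/2)(5.9)(0.35)² = 0.36138 kg·m²; centre at d = 0.27 m, so I = I_cm + Md² gives I = 0.36138 + (5.9)(0.27)² = 0.79148 kg·m².
Total I = 0.12636 + 0.79148 = 0.91785 kg·m².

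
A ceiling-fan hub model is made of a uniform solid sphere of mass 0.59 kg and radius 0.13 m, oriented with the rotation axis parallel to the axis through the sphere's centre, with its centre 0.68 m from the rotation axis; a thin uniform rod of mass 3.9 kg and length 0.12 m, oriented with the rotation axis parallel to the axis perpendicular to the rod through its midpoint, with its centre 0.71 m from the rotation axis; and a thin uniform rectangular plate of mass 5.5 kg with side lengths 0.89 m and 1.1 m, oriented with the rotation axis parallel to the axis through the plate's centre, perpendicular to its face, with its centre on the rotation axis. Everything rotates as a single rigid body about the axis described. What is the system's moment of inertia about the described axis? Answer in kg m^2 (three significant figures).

3.17

Solid sphere: I_cm = (2/5)MR² = (2/5)(0.59)(0.13)² = 0.0039884 kg m^2; centre at d = 0.68 m, so the parallel axis theorem gives I = 0.0039884 + (0.59)(0.68)² = 0.2768 kg m^2.
Thin rod: I_cm = (1/12)ML² = (1/12)(3.9)(0.12)² = 0.00468 kg m^2; centre at d = 0.71 m, so the parallel axis theorem gives I = 0.00468 + (3.9)(0.71)² = 1.9707 kg m^2.
Rectangular plate: I_cm = (1/12)M(a²+b²) = (1/12)(5.5)[(0.89)² + (1.1)²] = 0.91763 kg m^2; axis through the centre, so I = 0.91763 kg m^2.
Total I = 0.2768 + 1.9707 + 0.91763 = 3.1651 kg m^2.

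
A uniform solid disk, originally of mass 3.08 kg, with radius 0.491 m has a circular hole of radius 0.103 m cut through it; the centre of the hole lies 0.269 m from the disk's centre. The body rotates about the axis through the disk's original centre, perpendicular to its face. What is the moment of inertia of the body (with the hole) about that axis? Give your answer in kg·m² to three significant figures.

Unpierced body about its centre: I₀ = (1/2)MR² = (1/2)(3.08)(0.491)² = 0.37126 kg·m².
The removed disk has mass m = M·(r/R)² = (3.08)(0.103/0.491)² = 0.13554 kg (same uniform areal density).
Its moment of inertia about the rotation axis (parallel-axis theorem): I_hole = (1/2)mr² + md² = (1/2)(0.13554)(0.103)² + (0.13554)(0.269)² = 0.010527 kg·m².
Treating the hole as negative mass, I = I₀ − I_hole = 0.37126 − 0.010527 = 0.36074 kg·m².

0.361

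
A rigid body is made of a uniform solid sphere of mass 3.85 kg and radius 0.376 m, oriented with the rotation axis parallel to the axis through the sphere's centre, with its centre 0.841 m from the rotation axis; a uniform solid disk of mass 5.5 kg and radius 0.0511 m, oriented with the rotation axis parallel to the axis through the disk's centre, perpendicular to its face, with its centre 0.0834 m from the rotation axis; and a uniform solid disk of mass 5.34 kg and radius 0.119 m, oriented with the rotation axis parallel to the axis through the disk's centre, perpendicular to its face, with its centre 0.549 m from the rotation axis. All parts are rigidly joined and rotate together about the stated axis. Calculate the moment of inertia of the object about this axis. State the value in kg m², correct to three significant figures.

Solid sphere: I_cm = (2/5)MR² = (2/5)(3.85)(0.376)² = 0.21772 kg m²; centre at d = 0.841 m, so the parallel axis theorem gives I = 0.21772 + (3.85)(0.841)² = 2.9408 kg m².
Solid disk: I_cm = (1/2)MR² = (1/2)(5.5)(0.0511)² = 0.0071808 kg m²; centre at d = 0.0834 m, so the parallel axis theorem gives I = 0.0071808 + (5.5)(0.0834)² = 0.045436 kg m².
Solid disk: I_cm = (1/2)MR² = (1/2)(5.34)(0.119)² = 0.03781 kg m²; centre at d = 0.549 m, so the parallel axis theorem gives I = 0.03781 + (5.34)(0.549)² = 1.6473 kg m².
Total I = 2.9408 + 0.045436 + 1.6473 = 4.6335 kg m².

4.63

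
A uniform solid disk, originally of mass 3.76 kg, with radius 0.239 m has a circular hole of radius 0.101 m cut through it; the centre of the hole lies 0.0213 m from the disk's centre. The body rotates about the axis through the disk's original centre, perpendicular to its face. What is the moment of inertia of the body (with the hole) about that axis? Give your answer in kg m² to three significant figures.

0.104

Unpierced body about its centre: I₀ = (1/2)MR² = (1/2)(3.76)(0.239)² = 0.10739 kg m².
The removed disk has mass m = M·(r/R)² = (3.76)(0.101/0.239)² = 0.67148 kg (same uniform areal density).
Its moment of inertia about the rotation axis (parallel-axis theorem): I_hole = (1/2)mr² + md² = (1/2)(0.67148)(0.101)² + (0.67148)(0.0213)² = 0.0037295 kg m².
Treating the hole as negative mass, I = I₀ − I_hole = 0.10739 − 0.0037295 = 0.10366 kg m².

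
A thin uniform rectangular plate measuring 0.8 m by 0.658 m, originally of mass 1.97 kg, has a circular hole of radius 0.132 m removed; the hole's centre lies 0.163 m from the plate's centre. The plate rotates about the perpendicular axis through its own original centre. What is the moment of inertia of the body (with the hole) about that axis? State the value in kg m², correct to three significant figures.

Unpierced body about its centre: I₀ = (1/12)M(a²+b²) = (1/12)(1.97)[(0.8)² + (0.658)²] = 0.17614 kg m².
The removed disk has mass m = M·πr²/(ab) = (1.97)·π(0.132)²/(0.8·0.658) = 0.20486 kg (same uniform areal density).
Its moment of inertia about the rotation axis (parallel-axis theorem): I_hole = (1/2)mr² + md² = (1/2)(0.20486)(0.132)² + (0.20486)(0.163)² = 0.0072275 kg m².
Treating the hole as negative mass, I = I₀ − I_hole = 0.17614 − 0.0072275 = 0.16892 kg m².

0.169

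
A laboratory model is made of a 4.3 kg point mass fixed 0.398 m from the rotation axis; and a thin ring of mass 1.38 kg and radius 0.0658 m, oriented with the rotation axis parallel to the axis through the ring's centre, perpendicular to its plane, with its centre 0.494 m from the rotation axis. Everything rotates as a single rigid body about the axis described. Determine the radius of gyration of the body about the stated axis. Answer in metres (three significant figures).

Point mass: I_cm = 0; centre at d = 0.398 m, so the parallel axis theorem gives I = 0 + (4.3)(0.398)² = 0.68114 kg·m².
Thin ring: I_cm = MR² = (1.38)(0.0658)² = 0.0059749 kg·m²; centre at d = 0.494 m, so the parallel axis theorem gives I = 0.0059749 + (1.38)(0.494)² = 0.34274 kg·m².
Total I = 1.0239 kg·m²; total mass M = 5.68 kg.
k = √(I/M) = √(1.0239/5.68) = 0.42457 m.

0.425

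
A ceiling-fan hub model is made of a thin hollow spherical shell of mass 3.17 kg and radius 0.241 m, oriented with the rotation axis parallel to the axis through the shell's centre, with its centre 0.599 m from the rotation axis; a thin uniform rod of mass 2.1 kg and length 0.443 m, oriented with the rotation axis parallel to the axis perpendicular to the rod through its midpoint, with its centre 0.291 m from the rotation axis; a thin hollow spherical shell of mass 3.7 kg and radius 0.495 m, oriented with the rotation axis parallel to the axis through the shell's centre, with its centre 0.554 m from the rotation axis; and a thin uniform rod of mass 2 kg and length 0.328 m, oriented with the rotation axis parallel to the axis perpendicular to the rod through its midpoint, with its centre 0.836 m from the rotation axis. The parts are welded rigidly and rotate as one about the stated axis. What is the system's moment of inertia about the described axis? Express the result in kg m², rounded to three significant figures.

Spherical shell: I_cm = (2/3)MR² = (2/3)(3.17)(0.241)² = 0.12274 kg m²; centre at d = 0.599 m, so the parallel axis theorem gives I = 0.12274 + (3.17)(0.599)² = 1.2601 kg m².
Thin rod: I_cm = (1/12)ML² = (1/12)(2.1)(0.443)² = 0.034344 kg m²; centre at d = 0.291 m, so the parallel axis theorem gives I = 0.034344 + (2.1)(0.291)² = 0.21217 kg m².
Spherical shell: I_cm = (2/3)MR² = (2/3)(3.7)(0.495)² = 0.6044 kg m²; centre at d = 0.554 m, so the parallel axis theorem gives I = 0.6044 + (3.7)(0.554)² = 1.74 kg m².
Thin rod: I_cm = (1/12)ML² = (1/12)(2)(0.328)² = 0.017931 kg m²; centre at d = 0.836 m, so the parallel axis theorem gives I = 0.017931 + (2)(0.836)² = 1.4157 kg m².
Total I = 1.2601 + 0.21217 + 1.74 + 1.4157 = 4.628 kg m².

4.63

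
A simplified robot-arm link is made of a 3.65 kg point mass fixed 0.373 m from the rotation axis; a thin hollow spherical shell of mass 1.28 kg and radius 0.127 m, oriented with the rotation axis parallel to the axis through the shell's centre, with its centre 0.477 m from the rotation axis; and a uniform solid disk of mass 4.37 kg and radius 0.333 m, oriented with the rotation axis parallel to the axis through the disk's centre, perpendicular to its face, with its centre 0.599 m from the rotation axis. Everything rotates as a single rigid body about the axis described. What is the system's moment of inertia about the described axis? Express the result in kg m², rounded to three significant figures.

2.62

Point mass: I_cm = 0; centre at d = 0.373 m, so I = I_cm + Md² gives I = 0 + (3.65)(0.373)² = 0.50782 kg m².
Spherical shell: I_cm = (2/3)MR² = (2/3)(1.28)(0.127)² = 0.013763 kg m²; centre at d = 0.477 m, so I = I_cm + Md² gives I = 0.013763 + (1.28)(0.477)² = 0.305 kg m².
Solid disk: I_cm = (1/2)MR² = (1/2)(4.37)(0.333)² = 0.24229 kg m²; centre at d = 0.599 m, so I = I_cm + Md² gives I = 0.24229 + (4.37)(0.599)² = 1.8103 kg m².
Total I = 0.50782 + 0.305 + 1.8103 = 2.6231 kg m².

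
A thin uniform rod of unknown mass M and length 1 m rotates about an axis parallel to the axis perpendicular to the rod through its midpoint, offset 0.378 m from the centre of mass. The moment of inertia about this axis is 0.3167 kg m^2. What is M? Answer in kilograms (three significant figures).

1.40

I = I_cm + Md² = (1/12)ML² + Md² = M·[0.0833333·(1)² + (0.378)²] = M·0.22622.
So M = 0.3167 / 0.22622 = 1.4 kg.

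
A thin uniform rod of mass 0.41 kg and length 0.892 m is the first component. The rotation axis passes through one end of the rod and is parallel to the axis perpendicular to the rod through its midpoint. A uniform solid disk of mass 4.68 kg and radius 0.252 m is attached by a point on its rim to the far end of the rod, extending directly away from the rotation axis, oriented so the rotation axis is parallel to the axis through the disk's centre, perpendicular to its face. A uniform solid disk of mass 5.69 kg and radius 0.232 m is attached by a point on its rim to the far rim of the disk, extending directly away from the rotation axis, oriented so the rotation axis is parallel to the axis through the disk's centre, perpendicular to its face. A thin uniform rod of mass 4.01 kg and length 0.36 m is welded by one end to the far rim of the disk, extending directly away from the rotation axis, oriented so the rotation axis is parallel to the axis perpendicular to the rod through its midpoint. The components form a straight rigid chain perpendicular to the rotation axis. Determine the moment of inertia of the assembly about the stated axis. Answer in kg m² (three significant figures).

Thin rod: I_cm = (1/12)ML² = (1/12)(0.41)(0.892)² = 0.027185 kg m²; centre at d = 0.446 m, so the parallel axis theorem gives I = 0.027185 + (0.41)(0.446)² = 0.10874 kg m².
Solid disk: I_cm = (1/2)MR² = (1/2)(4.68)(0.252)² = 0.1486 kg m²; centre at d = 0.446 + 0.446 + 0.252 = 1.144 m, so the parallel axis theorem gives I = 0.1486 + (4.68)(1.144)² = 6.2735 kg m².
Solid disk: I_cm = (1/2)MR² = (1/2)(5.69)(0.232)² = 0.15313 kg m²; centre at d = 0.446 + 0.446 + 0.252 + 0.252 + 0.232 = 1.628 m, so the parallel axis theorem gives I = 0.15313 + (5.69)(1.628)² = 15.234 kg m².
Thin rod: I_cm = (1/12)ML² = (1/12)(4.01)(0.36)² = 0.043308 kg m²; centre at d = 0.446 + 0.446 + 0.252 + 0.252 + 0.232 + 0.232 + 0.18 = 2.04 m, so the parallel axis theorem gives I = 0.043308 + (4.01)(2.04)² = 16.731 kg m².
Total I = 0.10874 + 6.2735 + 15.234 + 16.731 = 38.347 kg m².

38.3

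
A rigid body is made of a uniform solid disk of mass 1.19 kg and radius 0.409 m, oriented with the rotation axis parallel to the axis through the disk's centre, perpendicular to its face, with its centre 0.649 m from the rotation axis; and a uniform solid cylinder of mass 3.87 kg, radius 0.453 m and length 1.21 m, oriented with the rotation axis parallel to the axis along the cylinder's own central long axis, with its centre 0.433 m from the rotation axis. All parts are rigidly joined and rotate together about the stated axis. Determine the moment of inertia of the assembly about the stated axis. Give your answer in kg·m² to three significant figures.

Solid disk: I_cm = (1/2)MR² = (1/2)(1.19)(0.409)² = 0.099532 kg·m²; centre at d = 0.649 m, so I = I_cm + Md² gives I = 0.099532 + (1.19)(0.649)² = 0.60076 kg·m².
Solid cylinder: I_cm = (1/2)MR² = (1/2)(3.87)(0.453)² = 0.39708 kg·m²; centre at d = 0.433 m, so I = I_cm + Md² gives I = 0.39708 + (3.87)(0.433)² = 1.1227 kg·m².
Total I = 0.60076 + 1.1227 = 1.7234 kg·m².

1.72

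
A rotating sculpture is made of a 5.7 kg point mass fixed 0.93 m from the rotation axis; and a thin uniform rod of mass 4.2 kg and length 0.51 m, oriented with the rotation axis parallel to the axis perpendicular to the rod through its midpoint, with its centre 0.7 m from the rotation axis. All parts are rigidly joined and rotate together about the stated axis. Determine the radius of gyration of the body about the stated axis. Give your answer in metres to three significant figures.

0.846

Point mass: I_cm = 0; centre at d = 0.93 m, so the parallel axis theorem gives I = 0 + (5.7)(0.93)² = 4.9299 kg·m².
Thin rod: I_cm = (1/12)ML² = (1/12)(4.2)(0.51)² = 0.091035 kg·m²; centre at d = 0.7 m, so the parallel axis theorem gives I = 0.091035 + (4.2)(0.7)² = 2.149 kg·m².
Total I = 7.079 kg·m²; total mass M = 9.9 kg.
k = √(I/M) = √(7.079/9.9) = 0.8456 m.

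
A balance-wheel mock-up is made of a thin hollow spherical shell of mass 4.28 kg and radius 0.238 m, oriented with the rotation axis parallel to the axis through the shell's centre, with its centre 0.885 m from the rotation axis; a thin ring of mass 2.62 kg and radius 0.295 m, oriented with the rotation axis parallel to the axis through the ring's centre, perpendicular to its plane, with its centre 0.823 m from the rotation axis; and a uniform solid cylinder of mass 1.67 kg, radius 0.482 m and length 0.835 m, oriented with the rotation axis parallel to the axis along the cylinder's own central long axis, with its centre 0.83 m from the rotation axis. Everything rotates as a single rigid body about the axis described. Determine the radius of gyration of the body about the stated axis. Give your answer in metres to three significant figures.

0.895

Spherical shell: I_cm = (2/3)MR² = (2/3)(4.28)(0.238)² = 0.16162 kg m^2; centre at d = 0.885 m, so the parallel axis theorem gives I = 0.16162 + (4.28)(0.885)² = 3.5138 kg m^2.
Thin ring: I_cm = MR² = (2.62)(0.295)² = 0.22801 kg m^2; centre at d = 0.823 m, so the parallel axis theorem gives I = 0.22801 + (2.62)(0.823)² = 2.0026 kg m^2.
Solid cylinder: I_cm = (1/2)MR² = (1/2)(1.67)(0.482)² = 0.19399 kg m^2; centre at d = 0.83 m, so the parallel axis theorem gives I = 0.19399 + (1.67)(0.83)² = 1.3445 kg m^2.
Total I = 6.8609 kg m^2; total mass M = 8.57 kg.
k = √(I/M) = √(6.8609/8.57) = 0.89475 m.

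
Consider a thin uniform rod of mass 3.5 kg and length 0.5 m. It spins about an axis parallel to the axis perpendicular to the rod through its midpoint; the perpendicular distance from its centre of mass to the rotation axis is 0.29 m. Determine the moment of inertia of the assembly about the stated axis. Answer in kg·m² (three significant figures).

0.367

I_cm = (1/12)ML² = (1/12)(3.5)(0.5)² = 0.072917 kg·m²; centre at d = 0.29 m, so the parallel axis theorem gives I = 0.072917 + (3.5)(0.29)² = 0.36727 kg·m².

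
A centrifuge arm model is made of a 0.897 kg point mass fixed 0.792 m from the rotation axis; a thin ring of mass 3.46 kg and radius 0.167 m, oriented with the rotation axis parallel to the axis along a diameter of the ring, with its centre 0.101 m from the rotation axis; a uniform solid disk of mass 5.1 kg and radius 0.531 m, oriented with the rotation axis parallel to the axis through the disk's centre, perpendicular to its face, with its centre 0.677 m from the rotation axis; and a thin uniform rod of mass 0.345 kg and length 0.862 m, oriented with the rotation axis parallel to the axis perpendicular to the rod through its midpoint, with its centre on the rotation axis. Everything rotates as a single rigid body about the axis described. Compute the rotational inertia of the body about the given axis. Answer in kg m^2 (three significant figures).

Point mass: I_cm = 0; centre at d = 0.792 m, so I = I_cm + Md² gives I = 0 + (0.897)(0.792)² = 0.56266 kg m^2.
Thin ring: I_cm = (1/2)MR² = (1/2)(3.46)(0.167)² = 0.048248 kg m^2; centre at d = 0.101 m, so I = I_cm + Md² gives I = 0.048248 + (3.46)(0.101)² = 0.083543 kg m^2.
Solid disk: I_cm = (1/2)MR² = (1/2)(5.1)(0.531)² = 0.719 kg m^2; centre at d = 0.677 m, so I = I_cm + Md² gives I = 0.719 + (5.1)(0.677)² = 3.0565 kg m^2.
Thin rod: I_cm = (1/12)ML² = (1/12)(0.345)(0.862)² = 0.021363 kg m^2; axis through the centre, so I = 0.021363 kg m^2.
Total I = 0.56266 + 0.083543 + 3.0565 + 0.021363 = 3.724 kg m^2.

3.72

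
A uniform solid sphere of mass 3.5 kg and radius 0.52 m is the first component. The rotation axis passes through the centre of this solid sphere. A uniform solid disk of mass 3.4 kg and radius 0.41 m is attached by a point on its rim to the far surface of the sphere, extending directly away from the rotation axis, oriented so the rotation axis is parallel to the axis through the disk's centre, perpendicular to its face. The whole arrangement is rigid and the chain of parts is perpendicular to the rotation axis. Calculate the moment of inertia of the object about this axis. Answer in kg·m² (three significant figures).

3.60

Solid sphere: I_cm = (2/5)MR² = (2/5)(3.5)(0.52)² = 0.37856 kg·m²; axis through the centre, so I = 0.37856 kg·m².
Solid disk: I_cm = (1/2)MR² = (1/2)(3.4)(0.41)² = 0.28577 kg·m²; centre at d = 0.52 + 0.41 = 0.93 m, so the parallel axis theorem gives I = 0.28577 + (3.4)(0.93)² = 3.2264 kg·m².
Total I = 0.37856 + 3.2264 = 3.605 kg·m².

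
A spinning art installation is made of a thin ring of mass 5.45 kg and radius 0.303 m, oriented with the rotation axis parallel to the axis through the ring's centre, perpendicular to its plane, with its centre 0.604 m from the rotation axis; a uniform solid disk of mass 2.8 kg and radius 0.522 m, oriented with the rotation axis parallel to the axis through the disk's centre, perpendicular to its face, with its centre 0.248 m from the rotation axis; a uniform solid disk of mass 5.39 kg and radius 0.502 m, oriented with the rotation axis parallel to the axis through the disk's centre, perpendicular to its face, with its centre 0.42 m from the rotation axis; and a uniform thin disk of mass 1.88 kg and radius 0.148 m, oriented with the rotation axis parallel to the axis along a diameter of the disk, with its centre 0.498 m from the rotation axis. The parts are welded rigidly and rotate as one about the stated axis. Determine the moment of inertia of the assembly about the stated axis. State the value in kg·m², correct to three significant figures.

5.15

Thin ring: I_cm = MR² = (5.45)(0.303)² = 0.50036 kg·m²; centre at d = 0.604 m, so I = I_cm + Md² gives I = 0.50036 + (5.45)(0.604)² = 2.4886 kg·m².
Solid disk: I_cm = (1/2)MR² = (1/2)(2.8)(0.522)² = 0.38148 kg·m²; centre at d = 0.248 m, so I = I_cm + Md² gives I = 0.38148 + (2.8)(0.248)² = 0.55369 kg·m².
Solid disk: I_cm = (1/2)MR² = (1/2)(5.39)(0.502)² = 0.67915 kg·m²; centre at d = 0.42 m, so I = I_cm + Md² gives I = 0.67915 + (5.39)(0.42)² = 1.6299 kg·m².
Thin disk: I_cm = (1/4)MR² = (1/4)(1.88)(0.148)² = 0.010295 kg·m²; centre at d = 0.498 m, so I = I_cm + Md² gives I = 0.010295 + (1.88)(0.498)² = 0.47654 kg·m².
Total I = 2.4886 + 0.55369 + 1.6299 + 0.47654 = 5.1488 kg·m².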